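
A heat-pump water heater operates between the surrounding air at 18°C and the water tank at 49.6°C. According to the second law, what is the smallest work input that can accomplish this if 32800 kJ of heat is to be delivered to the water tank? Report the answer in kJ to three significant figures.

3210 kJ

In absolute terms T_C = 291.15 K and T_H = 322.75 K, so ΔT = 31.60 K.
The reversible limit is COP_HP = T_H/ΔT = 10.21, so W_min = Q_H/COP = Q_H·ΔT/T_H.
W_min = 32800 × 31.60/322.75 = 3211 kJ.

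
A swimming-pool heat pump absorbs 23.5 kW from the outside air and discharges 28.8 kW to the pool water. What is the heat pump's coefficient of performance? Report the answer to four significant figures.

5.434

The first law gives Q̇_H = Q̇_C + Ẇ, so the three rates are Q̇_C = 23.50, Q̇_H = 28.80, Ẇ = 5.300 kW.
COP_HP = Q̇_H/Ẇ = 28.80/5.300 = 5.434.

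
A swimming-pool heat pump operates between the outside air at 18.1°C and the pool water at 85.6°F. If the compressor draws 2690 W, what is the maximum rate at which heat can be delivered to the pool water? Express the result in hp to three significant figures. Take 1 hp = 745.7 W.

In absolute terms T_C = 291.25 K and T_H = 302.93 K, so ΔT = 11.68 K.
COP_Carnot = T_H/ΔT = 302.93/11.68 = 25.94.
Q̇_max = COP_Carnot × Ẇ = 25.94 × 2690 W = 69780 W = 93.58 hp.

93.6 hp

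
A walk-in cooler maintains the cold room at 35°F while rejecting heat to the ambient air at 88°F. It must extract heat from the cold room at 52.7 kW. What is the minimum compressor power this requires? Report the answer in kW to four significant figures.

5.646 kW

In absolute terms T_C = 274.82 K and T_H = 304.26 K, so ΔT = 29.44 K.
COP_Carnot = T_C/ΔT = 274.82/29.44 = 9.333.
Ẇ_min = Q̇/COP_Carnot = 52.70/9.333 = 5.646 kW.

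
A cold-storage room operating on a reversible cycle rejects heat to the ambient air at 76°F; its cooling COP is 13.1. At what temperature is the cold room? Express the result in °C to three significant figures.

3.34 °C

For a Carnot refrigerator COP_R = T_C/(T_H − T_C), so T_C = COP·T_H/(1 + COP).
With T_H = 297.59 K, T_C = 13.1 × 297.59/14.10 = 276.49 K.
Converting, 276.49 K = 3.34°C.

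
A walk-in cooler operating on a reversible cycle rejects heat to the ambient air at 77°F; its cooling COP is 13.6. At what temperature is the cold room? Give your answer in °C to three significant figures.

4.58 °C

For a Carnot refrigerator COP_R = T_C/(T_H − T_C), so T_C = COP·T_H/(1 + COP).
With T_H = 298.15 K, T_C = 13.6 × 298.15/14.60 = 277.73 K.
Converting, 277.73 K = 4.58°C.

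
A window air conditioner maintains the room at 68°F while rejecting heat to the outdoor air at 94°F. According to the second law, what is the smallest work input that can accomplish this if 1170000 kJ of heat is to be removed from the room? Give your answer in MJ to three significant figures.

57.6 MJ

In absolute terms T_C = 293.15 K and T_H = 307.59 K, so ΔT = 14.44 K.
The reversible limit is COP_R = T_C/ΔT = 20.30, so W_min = Q_C/COP = Q_C·ΔT/T_C.
W_min = 1170000 × 14.44/293.15 = 57650 kJ = 57.65 MJ.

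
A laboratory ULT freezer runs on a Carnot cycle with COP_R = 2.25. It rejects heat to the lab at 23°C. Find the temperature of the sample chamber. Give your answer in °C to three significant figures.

For a Carnot refrigerator COP_R = T_C/(T_H − T_C), so T_C = COP·T_H/(1 + COP).
With T_H = 296.15 K, T_C = 2.25 × 296.15/3.250 = 205.03 K.
Converting, 205.03 K = -68.12°C.

-68.1 °C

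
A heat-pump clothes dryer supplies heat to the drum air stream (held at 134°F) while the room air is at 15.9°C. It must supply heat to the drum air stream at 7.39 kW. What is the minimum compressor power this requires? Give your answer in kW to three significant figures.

In absolute terms T_C = 289.05 K and T_H = 329.82 K, so ΔT = 40.77 K.
COP_Carnot = T_H/ΔT = 329.82/40.77 = 8.090.
Ẇ_min = Q̇/COP_Carnot = 7.390/8.090 = 0.9134 kW.

0.913 kW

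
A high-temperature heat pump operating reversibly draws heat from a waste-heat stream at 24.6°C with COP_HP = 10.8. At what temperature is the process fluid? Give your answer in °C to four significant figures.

54.98 °C

COP_HP = T_H/(T_H − T_C) rearranges to T_H = COP·T_C/(COP − 1).
With T_C = 297.75 K, T_H = 10.8 × 297.75/9.800 = 328.13 K.
Converting, 328.13 K = 54.98°C.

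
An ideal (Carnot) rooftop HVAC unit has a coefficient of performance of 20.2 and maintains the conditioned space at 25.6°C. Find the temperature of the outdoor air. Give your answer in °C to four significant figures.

40.39 °C

COP_R = T_C/(T_H − T_C) gives T_H − T_C = T_C/COP.
With T_C = 298.75 K, T_H = 298.75 × (1 + 1/20.2) = 313.54 K.
Converting, 313.54 K = 40.39°C.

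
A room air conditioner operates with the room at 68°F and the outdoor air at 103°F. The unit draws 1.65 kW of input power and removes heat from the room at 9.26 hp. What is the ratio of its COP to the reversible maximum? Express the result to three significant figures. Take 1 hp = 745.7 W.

Converting, Q̇_C = 9.260 hp = 6.905 kW, so COP_actual = Q̇_C/Ẇ = 6.905/1.650 = 4.185.
In absolute terms T_C = 293.15 K and T_H = 312.59 K, so ΔT = 19.44 K.
COP_Carnot = T_C/ΔT = 293.15/19.44 = 15.08.
η_II = COP_actual/COP_Carnot = 4.185/15.08 = 0.2776.

0.278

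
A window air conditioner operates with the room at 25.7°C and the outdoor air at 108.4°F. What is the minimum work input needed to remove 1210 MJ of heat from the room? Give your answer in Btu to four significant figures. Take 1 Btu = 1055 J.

In absolute terms T_C = 298.85 K and T_H = 315.59 K, so ΔT = 16.74 K.
The reversible limit is COP_R = T_C/ΔT = 17.85, so W_min = Q_C/COP = Q_C·ΔT/T_C.
W_min = 1210 × 16.74/298.85 = 67.80 MJ = 64260 Btu.

64260 Btu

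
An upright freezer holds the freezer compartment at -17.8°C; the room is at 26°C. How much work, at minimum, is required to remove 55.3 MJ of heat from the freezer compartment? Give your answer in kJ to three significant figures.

9490 kJ

In absolute terms T_C = 255.35 K and T_H = 299.15 K, so ΔT = 43.80 K.
The reversible limit is COP_R = T_C/ΔT = 5.830, so W_min = Q_C/COP = Q_C·ΔT/T_C.
W_min = 55.30 × 43.80/255.35 = 9.486 MJ = 9486 kJ.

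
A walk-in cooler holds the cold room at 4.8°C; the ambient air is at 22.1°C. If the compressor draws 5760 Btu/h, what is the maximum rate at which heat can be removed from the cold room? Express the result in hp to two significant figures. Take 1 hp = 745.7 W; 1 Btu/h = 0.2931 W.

In absolute terms T_C = 277.95 K and T_H = 295.25 K, so ΔT = 17.30 K.
COP_Carnot = T_C/ΔT = 277.95/17.30 = 16.07.
Q̇_max = COP_Carnot × Ẇ = 16.07 × 5760 Btu/h = 92540 Btu/h = 36.37 hp.

36 hp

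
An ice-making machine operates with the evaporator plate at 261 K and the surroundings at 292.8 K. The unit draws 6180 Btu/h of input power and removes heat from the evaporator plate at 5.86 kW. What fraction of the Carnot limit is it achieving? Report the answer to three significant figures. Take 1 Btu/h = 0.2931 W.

Converting, Q̇_C = 5.860 kW = 19990 Btu/h, so COP_actual = Q̇_C/Ẇ = 19990/6180 = 3.235.
The reservoir spacing is ΔT = 292.8 − 261 = 31.80 K.
COP_Carnot = T_C/ΔT = 261.00/31.80 = 8.208.
η_II = COP_actual/COP_Carnot = 3.235/8.208 = 0.3942.

0.394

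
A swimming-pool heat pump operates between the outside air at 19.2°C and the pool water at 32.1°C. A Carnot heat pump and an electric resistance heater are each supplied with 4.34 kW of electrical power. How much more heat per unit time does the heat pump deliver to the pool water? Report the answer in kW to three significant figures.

98.4 kW

In absolute terms T_C = 292.35 K and T_H = 305.25 K, so ΔT = 12.90 K.
COP_Carnot = T_H/ΔT = 305.25/12.90 = 23.66.
The heat pump delivers Q̇_H = COP × Ẇ = 102.7 kW; the resistance heater delivers Ẇ = 4.340 kW.
Extra = (COP − 1)·Ẇ = 98.36 kW.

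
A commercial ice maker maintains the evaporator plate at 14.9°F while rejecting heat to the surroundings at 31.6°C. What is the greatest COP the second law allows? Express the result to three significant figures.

6.41

In absolute terms T_C = 263.65 K and T_H = 304.75 K, so ΔT = 41.10 K.
For a reversible cycle, COP_Carnot = T_C/ΔT = 263.65/41.10 = 6.415.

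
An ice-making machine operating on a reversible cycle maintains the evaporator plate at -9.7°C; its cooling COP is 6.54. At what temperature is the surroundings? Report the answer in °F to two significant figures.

COP_R = T_C/(T_H − T_C) gives T_H − T_C = T_C/COP.
With T_C = 263.45 K, T_H = 263.45 × (1 + 1/6.54) = 303.73 K.
Converting, 303.73 K = 87.05°F.

87 °F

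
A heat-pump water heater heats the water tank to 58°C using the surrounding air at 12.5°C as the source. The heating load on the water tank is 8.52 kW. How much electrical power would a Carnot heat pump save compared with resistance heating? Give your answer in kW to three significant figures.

In absolute terms T_C = 285.65 K and T_H = 331.15 K, so ΔT = 45.50 K.
COP_Carnot = T_H/ΔT = 331.15/45.50 = 7.278.
Resistance heating needs Ẇ_res = Q̇_H = 8.520 kW; the reversible heat pump needs only Ẇ_hp = Q̇_H/COP = 1.171 kW.
Saving = 8.520 − 1.171 = 7.349 kW.

7.35 kW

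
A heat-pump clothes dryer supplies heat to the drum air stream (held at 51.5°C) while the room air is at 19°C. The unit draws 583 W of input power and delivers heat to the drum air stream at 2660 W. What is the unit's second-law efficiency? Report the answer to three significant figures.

COP_actual = Q̇_H/Ẇ = 2660/583.0 = 4.563.
In absolute terms T_C = 292.15 K and T_H = 324.65 K, so ΔT = 32.50 K.
COP_Carnot = T_H/ΔT = 324.65/32.50 = 9.989.
η_II = COP_actual/COP_Carnot = 4.563/9.989 = 0.4568.

0.457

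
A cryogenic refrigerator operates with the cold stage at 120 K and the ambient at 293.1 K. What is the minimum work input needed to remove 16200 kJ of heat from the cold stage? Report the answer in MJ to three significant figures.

23.4 MJ

The reservoir spacing is ΔT = 293.1 − 120 = 173.1 K.
The reversible limit is COP_R = T_C/ΔT = 0.6932, so W_min = Q_C/COP = Q_C·ΔT/T_C.
W_min = 16200 × 173.1/120.00 = 23370 kJ = 23.37 MJ.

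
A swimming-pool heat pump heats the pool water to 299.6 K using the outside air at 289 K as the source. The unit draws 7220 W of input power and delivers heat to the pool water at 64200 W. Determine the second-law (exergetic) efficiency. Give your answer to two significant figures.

0.31

COP_actual = Q̇_H/Ẇ = 64200/7220 = 8.892.
The reservoir spacing is ΔT = 299.6 − 289 = 10.60 K.
COP_Carnot = T_H/ΔT = 299.60/10.60 = 28.26.
η_II = COP_actual/COP_Carnot = 8.892/28.26 = 0.3146.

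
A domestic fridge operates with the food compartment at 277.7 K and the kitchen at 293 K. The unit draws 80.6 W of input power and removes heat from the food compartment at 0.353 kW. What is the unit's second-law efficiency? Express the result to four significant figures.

0.2413

Converting, Q̇_C = 0.3530 kW = 353.0 W, so COP_actual = Q̇_C/Ẇ = 353.0/80.60 = 4.380.
The reservoir spacing is ΔT = 293 − 277.7 = 15.30 K.
COP_Carnot = T_C/ΔT = 277.70/15.30 = 18.15.
η_II = COP_actual/COP_Carnot = 4.380/18.15 = 0.2413.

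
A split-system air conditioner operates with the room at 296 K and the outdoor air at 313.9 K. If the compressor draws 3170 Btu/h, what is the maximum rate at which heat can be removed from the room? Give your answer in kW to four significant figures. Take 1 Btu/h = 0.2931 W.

15.36 kW

The reservoir spacing is ΔT = 313.9 − 296 = 17.90 K.
COP_Carnot = T_C/ΔT = 296.00/17.90 = 16.54.
Q̇_max = COP_Carnot × Ẇ = 16.54 × 3170 Btu/h = 52420 Btu/h = 15.36 kW.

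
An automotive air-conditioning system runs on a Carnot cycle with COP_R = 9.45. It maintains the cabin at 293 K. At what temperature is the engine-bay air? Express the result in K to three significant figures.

COP_R = T_C/(T_H − T_C) gives T_H − T_C = T_C/COP.
With T_C = 293.00 K, T_H = 293.00 × (1 + 1/9.45) = 324.01 K.

324 K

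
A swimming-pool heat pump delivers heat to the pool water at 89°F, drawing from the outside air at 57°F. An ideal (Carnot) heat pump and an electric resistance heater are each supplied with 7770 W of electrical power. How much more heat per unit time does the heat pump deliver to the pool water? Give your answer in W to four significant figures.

In absolute terms T_C = 287.04 K and T_H = 304.82 K, so ΔT = 17.78 K.
COP_Carnot = T_H/ΔT = 304.82/17.78 = 17.15.
The heat pump delivers Q̇_H = COP × Ẇ = 133200 W; the resistance heater delivers Ẇ = 7770 W.
Extra = (COP − 1)·Ẇ = 125500 W.

125500 W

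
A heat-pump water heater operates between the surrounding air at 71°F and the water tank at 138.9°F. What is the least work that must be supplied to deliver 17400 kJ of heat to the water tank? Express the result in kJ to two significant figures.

In absolute terms T_C = 294.82 K and T_H = 332.54 K, so ΔT = 37.72 K.
The reversible limit is COP_HP = T_H/ΔT = 8.815, so W_min = Q_H/COP = Q_H·ΔT/T_H.
W_min = 17400 × 37.72/332.54 = 1974 kJ.

2000 kJ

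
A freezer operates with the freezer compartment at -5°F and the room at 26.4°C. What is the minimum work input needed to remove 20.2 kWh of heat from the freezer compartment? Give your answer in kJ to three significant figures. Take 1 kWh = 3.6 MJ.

13500 kJ

In absolute terms T_C = 252.59 K and T_H = 299.55 K, so ΔT = 46.96 K.
The reversible limit is COP_R = T_C/ΔT = 5.379, so W_min = Q_C/COP = Q_C·ΔT/T_C.
W_min = 20.20 × 46.96/252.59 = 3.755 kWh = 13520 kJ.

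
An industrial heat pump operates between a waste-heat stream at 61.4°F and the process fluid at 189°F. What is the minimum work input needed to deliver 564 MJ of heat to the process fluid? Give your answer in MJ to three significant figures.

In absolute terms T_C = 289.48 K and T_H = 360.37 K, so ΔT = 70.89 K.
The reversible limit is COP_HP = T_H/ΔT = 5.084, so W_min = Q_H/COP = Q_H·ΔT/T_H.
W_min = 564.0 × 70.89/360.37 = 110.9 MJ.

111 MJ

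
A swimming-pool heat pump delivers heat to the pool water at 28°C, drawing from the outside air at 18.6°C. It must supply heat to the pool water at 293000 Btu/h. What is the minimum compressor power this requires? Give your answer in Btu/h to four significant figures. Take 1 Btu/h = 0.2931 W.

In absolute terms T_C = 291.75 K and T_H = 301.15 K, so ΔT = 9.400 K.
COP_Carnot = T_H/ΔT = 301.15/9.400 = 32.04.
Ẇ_min = Q̇/COP_Carnot = 293000/32.04 = 9146 Btu/h.

9146 Btu/h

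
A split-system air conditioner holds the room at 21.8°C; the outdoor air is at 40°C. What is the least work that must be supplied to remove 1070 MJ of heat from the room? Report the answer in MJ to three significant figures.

In absolute terms T_C = 294.95 K and T_H = 313.15 K, so ΔT = 18.20 K.
The reversible limit is COP_R = T_C/ΔT = 16.21, so W_min = Q_C/COP = Q_C·ΔT/T_C.
W_min = 1070 × 18.20/294.95 = 66.02 MJ.

66.0 MJ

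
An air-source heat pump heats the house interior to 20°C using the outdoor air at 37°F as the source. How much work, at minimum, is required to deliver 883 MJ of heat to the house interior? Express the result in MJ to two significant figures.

In absolute terms T_C = 275.93 K and T_H = 293.15 K, so ΔT = 17.22 K.
The reversible limit is COP_HP = T_H/ΔT = 17.02, so W_min = Q_H/COP = Q_H·ΔT/T_H.
W_min = 883.0 × 17.22/293.15 = 51.88 MJ.

52 MJ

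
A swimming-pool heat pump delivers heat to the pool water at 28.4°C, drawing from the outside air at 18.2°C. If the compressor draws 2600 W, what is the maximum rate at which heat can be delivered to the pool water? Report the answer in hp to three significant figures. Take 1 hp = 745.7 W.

103 hp

In absolute terms T_C = 291.35 K and T_H = 301.55 K, so ΔT = 10.20 K.
COP_Carnot = T_H/ΔT = 301.55/10.20 = 29.56.
Q̇_max = COP_Carnot × Ẇ = 29.56 × 2600 W = 76870 W = 103.1 hp.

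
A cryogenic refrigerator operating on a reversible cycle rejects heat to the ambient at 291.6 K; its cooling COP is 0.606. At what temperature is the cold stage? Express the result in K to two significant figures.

For a Carnot refrigerator COP_R = T_C/(T_H − T_C), so T_C = COP·T_H/(1 + COP).
With T_H = 291.60 K, T_C = 0.606 × 291.60/1.606 = 110.03 K.

110 K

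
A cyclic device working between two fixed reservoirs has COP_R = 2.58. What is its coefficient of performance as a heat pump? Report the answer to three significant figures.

3.58

The first law on one cycle gives Q_H = Q_C + W, so Q_H/W = Q_C/W + 1.
COP_HP = COP_R + 1 = 2.58 + 1 = 3.58.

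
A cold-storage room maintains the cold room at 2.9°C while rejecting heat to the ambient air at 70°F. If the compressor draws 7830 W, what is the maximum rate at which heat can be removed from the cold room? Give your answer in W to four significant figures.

In absolute terms T_C = 276.05 K and T_H = 294.26 K, so ΔT = 18.21 K.
COP_Carnot = T_C/ΔT = 276.05/18.21 = 15.16.
Q̇_max = COP_Carnot × Ẇ = 15.16 × 7830 W = 118700 W.

118700 W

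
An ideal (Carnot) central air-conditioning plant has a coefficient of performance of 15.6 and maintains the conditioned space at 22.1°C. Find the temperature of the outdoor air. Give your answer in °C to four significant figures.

COP_R = T_C/(T_H − T_C) gives T_H − T_C = T_C/COP.
With T_C = 295.25 K, T_H = 295.25 × (1 + 1/15.6) = 314.18 K.
Converting, 314.18 K = 41.03°C.

41.03 °C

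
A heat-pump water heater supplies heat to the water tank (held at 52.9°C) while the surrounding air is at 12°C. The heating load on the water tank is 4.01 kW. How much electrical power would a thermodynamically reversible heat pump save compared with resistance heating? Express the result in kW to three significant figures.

In absolute terms T_C = 285.15 K and T_H = 326.05 K, so ΔT = 40.90 K.
COP_Carnot = T_H/ΔT = 326.05/40.90 = 7.972.
Resistance heating needs Ẇ_res = Q̇_H = 4.010 kW; the reversible heat pump needs only Ẇ_hp = Q̇_H/COP = 0.5030 kW.
Saving = 4.010 − 0.5030 = 3.507 kW.

3.51 kW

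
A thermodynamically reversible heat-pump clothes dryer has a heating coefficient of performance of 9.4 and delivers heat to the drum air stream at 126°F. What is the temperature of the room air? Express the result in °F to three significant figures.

63.7 °F

COP_HP = T_H/(T_H − T_C) gives T_H − T_C = T_H/COP.
With T_H = 325.37 K, T_C = 325.37 × (1 − 1/9.4) = 290.76 K.
Converting, 290.76 K = 63.69°F.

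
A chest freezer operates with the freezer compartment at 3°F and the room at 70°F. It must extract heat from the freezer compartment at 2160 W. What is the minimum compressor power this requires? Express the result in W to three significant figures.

313 W

In absolute terms T_C = 257.04 K and T_H = 294.26 K, so ΔT = 37.22 K.
COP_Carnot = T_C/ΔT = 257.04/37.22 = 6.906.
Ẇ_min = Q̇/COP_Carnot = 2160/6.906 = 312.8 W.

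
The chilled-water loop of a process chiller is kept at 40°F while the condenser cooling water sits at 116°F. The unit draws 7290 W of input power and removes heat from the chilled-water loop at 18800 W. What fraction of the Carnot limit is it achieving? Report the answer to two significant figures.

0.39

COP_actual = Q̇_C/Ẇ = 18800/7290 = 2.579.
In absolute terms T_C = 277.59 K and T_H = 319.82 K, so ΔT = 42.22 K.
COP_Carnot = T_C/ΔT = 277.59/42.22 = 6.575.
η_II = COP_actual/COP_Carnot = 2.579/6.575 = 0.3922.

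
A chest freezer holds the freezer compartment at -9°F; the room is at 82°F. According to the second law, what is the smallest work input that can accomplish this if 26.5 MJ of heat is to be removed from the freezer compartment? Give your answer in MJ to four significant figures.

In absolute terms T_C = 250.37 K and T_H = 300.93 K, so ΔT = 50.56 K.
The reversible limit is COP_R = T_C/ΔT = 4.952, so W_min = Q_C/COP = Q_C·ΔT/T_C.
W_min = 26.50 × 50.56/250.37 = 5.351 MJ.

5.351 MJ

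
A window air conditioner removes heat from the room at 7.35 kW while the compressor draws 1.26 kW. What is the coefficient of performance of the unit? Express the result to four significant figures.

The first law gives Q̇_H = Q̇_C + Ẇ, so the three rates are Q̇_C = 7.350, Q̇_H = 8.610, Ẇ = 1.260 kW.
COP_R = Q̇_C/Ẇ = 7.350/1.260 = 5.833.

5.833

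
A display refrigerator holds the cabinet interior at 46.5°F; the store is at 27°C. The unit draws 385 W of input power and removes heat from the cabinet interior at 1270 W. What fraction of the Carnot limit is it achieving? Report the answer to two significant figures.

COP_actual = Q̇_C/Ẇ = 1270/385.0 = 3.299.
In absolute terms T_C = 281.21 K and T_H = 300.15 K, so ΔT = 18.94 K.
COP_Carnot = T_C/ΔT = 281.21/18.94 = 14.84.
η_II = COP_actual/COP_Carnot = 3.299/14.84 = 0.2222.

0.22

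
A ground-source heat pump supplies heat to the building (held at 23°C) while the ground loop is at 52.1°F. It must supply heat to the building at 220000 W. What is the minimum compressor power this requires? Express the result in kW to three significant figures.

8.79 kW

In absolute terms T_C = 284.32 K and T_H = 296.15 K, so ΔT = 11.83 K.
COP_Carnot = T_H/ΔT = 296.15/11.83 = 25.03.
Ẇ_min = Q̇/COP_Carnot = 220000/25.03 = 8791 W = 8.791 kW.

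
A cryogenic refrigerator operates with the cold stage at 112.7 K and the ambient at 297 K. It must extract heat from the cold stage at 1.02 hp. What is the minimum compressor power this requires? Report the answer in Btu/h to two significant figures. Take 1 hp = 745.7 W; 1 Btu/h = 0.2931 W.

The reservoir spacing is ΔT = 297 − 112.7 = 184.3 K.
COP_Carnot = T_C/ΔT = 112.70/184.3 = 0.6115.
Ẇ_min = Q̇/COP_Carnot = 1.020/0.6115 = 1.668 hp = 4244 Btu/h.

4200 Btu/h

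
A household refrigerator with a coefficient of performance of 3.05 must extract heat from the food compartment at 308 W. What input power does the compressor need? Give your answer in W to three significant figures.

101 W

Ẇ = Q̇_C/COP = 308.0/3.05 = 101.0 W.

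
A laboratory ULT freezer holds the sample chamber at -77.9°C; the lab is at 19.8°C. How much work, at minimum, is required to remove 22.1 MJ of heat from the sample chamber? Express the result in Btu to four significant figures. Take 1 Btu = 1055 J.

10480 Btu

In absolute terms T_C = 195.25 K and T_H = 292.95 K, so ΔT = 97.70 K.
The reversible limit is COP_R = T_C/ΔT = 1.998, so W_min = Q_C/COP = Q_C·ΔT/T_C.
W_min = 22.10 × 97.70/195.25 = 11.06 MJ = 10480 Btu.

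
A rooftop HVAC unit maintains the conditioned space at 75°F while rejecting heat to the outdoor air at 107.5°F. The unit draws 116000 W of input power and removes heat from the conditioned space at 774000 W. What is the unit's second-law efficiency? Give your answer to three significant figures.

0.406

COP_actual = Q̇_C/Ẇ = 774000/116000 = 6.672.
In absolute terms T_C = 297.04 K and T_H = 315.09 K, so ΔT = 18.06 K.
COP_Carnot = T_C/ΔT = 297.04/18.06 = 16.45.
η_II = COP_actual/COP_Carnot = 6.672/16.45 = 0.4056.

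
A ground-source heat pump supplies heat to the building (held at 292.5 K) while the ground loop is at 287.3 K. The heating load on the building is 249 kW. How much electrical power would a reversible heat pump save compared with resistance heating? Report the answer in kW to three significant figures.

245 kW

The reservoir spacing is ΔT = 292.5 − 287.3 = 5.200 K.
COP_Carnot = T_H/ΔT = 292.50/5.200 = 56.25.
Resistance heating needs Ẇ_res = Q̇_H = 249.0 kW; the reversible heat pump needs only Ẇ_hp = Q̇_H/COP = 4.427 kW.
Saving = 249.0 − 4.427 = 244.6 kW.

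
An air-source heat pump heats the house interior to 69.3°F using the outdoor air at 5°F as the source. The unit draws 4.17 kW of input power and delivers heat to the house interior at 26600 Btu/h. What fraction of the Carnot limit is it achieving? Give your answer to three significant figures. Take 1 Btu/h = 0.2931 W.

0.227

Converting, Q̇_H = 26600 Btu/h = 7.796 kW, so COP_actual = Q̇_H/Ẇ = 7.796/4.170 = 1.870.
In absolute terms T_C = 258.15 K and T_H = 293.87 K, so ΔT = 35.72 K.
COP_Carnot = T_H/ΔT = 293.87/35.72 = 8.227.
η_II = COP_actual/COP_Carnot = 1.870/8.227 = 0.2273.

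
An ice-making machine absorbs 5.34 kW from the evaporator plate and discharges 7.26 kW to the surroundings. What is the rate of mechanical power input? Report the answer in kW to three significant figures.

For a cyclic device the first law requires Q̇_H = Q̇_C + Ẇ.
Ẇ = Q̇_H − Q̇_C = 1.920 kW.

1.92 kW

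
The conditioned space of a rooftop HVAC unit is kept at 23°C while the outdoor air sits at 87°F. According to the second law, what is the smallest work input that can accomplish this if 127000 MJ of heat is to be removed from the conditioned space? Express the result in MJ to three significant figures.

3240 MJ

In absolute terms T_C = 296.15 K and T_H = 303.71 K, so ΔT = 7.556 K.
The reversible limit is COP_R = T_C/ΔT = 39.20, so W_min = Q_C/COP = Q_C·ΔT/T_C.
W_min = 127000 × 7.556/296.15 = 3240 MJ.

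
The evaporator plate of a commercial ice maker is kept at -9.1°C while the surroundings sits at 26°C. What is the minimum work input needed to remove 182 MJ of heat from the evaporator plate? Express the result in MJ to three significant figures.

In absolute terms T_C = 264.05 K and T_H = 299.15 K, so ΔT = 35.10 K.
The reversible limit is COP_R = T_C/ΔT = 7.523, so W_min = Q_C/COP = Q_C·ΔT/T_C.
W_min = 182.0 × 35.10/264.05 = 24.19 MJ.

24.2 MJ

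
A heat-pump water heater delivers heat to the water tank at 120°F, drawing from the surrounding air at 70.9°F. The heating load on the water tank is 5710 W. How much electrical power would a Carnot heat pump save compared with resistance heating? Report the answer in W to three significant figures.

5230 W

In absolute terms T_C = 294.76 K and T_H = 322.04 K, so ΔT = 27.28 K.
COP_Carnot = T_H/ΔT = 322.04/27.28 = 11.81.
Resistance heating needs Ẇ_res = Q̇_H = 5710 W; the reversible heat pump needs only Ẇ_hp = Q̇_H/COP = 483.7 W.
Saving = 5710 − 483.7 = 5226 W.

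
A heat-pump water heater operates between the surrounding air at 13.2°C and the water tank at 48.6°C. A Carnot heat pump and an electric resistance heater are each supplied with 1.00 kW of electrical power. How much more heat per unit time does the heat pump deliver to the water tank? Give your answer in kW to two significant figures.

In absolute terms T_C = 286.35 K and T_H = 321.75 K, so ΔT = 35.40 K.
COP_Carnot = T_H/ΔT = 321.75/35.40 = 9.089.
The heat pump delivers Q̇_H = COP × Ẇ = 9.089 kW; the resistance heater delivers Ẇ = 1.000 kW.
Extra = (COP − 1)·Ẇ = 8.089 kW.

8.1 kW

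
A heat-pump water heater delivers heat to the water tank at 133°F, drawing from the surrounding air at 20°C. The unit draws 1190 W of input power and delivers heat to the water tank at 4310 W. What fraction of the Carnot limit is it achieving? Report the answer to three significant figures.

COP_actual = Q̇_H/Ẇ = 4310/1190 = 3.622.
In absolute terms T_C = 293.15 K and T_H = 329.26 K, so ΔT = 36.11 K.
COP_Carnot = T_H/ΔT = 329.26/36.11 = 9.118.
η_II = COP_actual/COP_Carnot = 3.622/9.118 = 0.3972.

0.397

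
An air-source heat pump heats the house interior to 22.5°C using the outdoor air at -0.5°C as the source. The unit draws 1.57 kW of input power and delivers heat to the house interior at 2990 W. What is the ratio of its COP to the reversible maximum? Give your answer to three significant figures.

Converting, Q̇_H = 2990 W = 2.990 kW, so COP_actual = Q̇_H/Ẇ = 2.990/1.570 = 1.904.
In absolute terms T_C = 272.65 K and T_H = 295.65 K, so ΔT = 23.00 K.
COP_Carnot = T_H/ΔT = 295.65/23.00 = 12.85.
η_II = COP_actual/COP_Carnot = 1.904/12.85 = 0.1482.

0.148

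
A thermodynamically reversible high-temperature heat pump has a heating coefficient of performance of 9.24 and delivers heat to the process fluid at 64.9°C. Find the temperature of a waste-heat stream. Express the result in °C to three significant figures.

28.3 °C

COP_HP = T_H/(T_H − T_C) gives T_H − T_C = T_H/COP.
With T_H = 338.05 K, T_C = 338.05 × (1 − 1/9.24) = 301.46 K.
Converting, 301.46 K = 28.31°C.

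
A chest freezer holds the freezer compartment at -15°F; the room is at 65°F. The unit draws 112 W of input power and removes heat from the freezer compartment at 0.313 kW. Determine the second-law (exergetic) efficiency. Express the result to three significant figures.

0.503

Converting, Q̇_C = 0.3130 kW = 313.0 W, so COP_actual = Q̇_C/Ẇ = 313.0/112.0 = 2.795.
In absolute terms T_C = 247.04 K and T_H = 291.48 K, so ΔT = 44.44 K.
COP_Carnot = T_C/ΔT = 247.04/44.44 = 5.558.
η_II = COP_actual/COP_Carnot = 2.795/5.558 = 0.5028.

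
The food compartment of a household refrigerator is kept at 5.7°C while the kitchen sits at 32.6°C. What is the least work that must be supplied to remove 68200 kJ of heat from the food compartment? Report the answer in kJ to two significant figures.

In absolute terms T_C = 278.85 K and T_H = 305.75 K, so ΔT = 26.90 K.
The reversible limit is COP_R = T_C/ΔT = 10.37, so W_min = Q_C/COP = Q_C·ΔT/T_C.
W_min = 68200 × 26.90/278.85 = 6579 kJ.

6600 kJ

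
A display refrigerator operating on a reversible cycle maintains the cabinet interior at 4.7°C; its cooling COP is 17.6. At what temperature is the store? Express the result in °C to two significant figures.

COP_R = T_C/(T_H − T_C) gives T_H − T_C = T_C/COP.
With T_C = 277.85 K, T_H = 277.85 × (1 + 1/17.6) = 293.64 K.
Converting, 293.64 K = 20.49°C.

20 °C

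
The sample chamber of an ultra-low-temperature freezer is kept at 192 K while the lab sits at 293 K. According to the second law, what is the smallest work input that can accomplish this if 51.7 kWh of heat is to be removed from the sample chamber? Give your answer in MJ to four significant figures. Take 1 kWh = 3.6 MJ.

The reservoir spacing is ΔT = 293 − 192 = 101.0 K.
The reversible limit is COP_R = T_C/ΔT = 1.901, so W_min = Q_C/COP = Q_C·ΔT/T_C.
W_min = 51.70 × 101.0/192.00 = 27.20 kWh = 97.91 MJ.

97.91 MJ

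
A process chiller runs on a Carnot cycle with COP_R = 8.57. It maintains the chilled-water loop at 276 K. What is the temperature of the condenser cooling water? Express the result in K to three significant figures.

308 K

COP_R = T_C/(T_H − T_C) gives T_H − T_C = T_C/COP.
With T_C = 276.00 K, T_H = 276.00 × (1 + 1/8.57) = 308.21 K.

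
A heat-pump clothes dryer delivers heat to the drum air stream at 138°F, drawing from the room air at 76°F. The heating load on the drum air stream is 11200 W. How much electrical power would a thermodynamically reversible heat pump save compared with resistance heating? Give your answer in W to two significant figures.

In absolute terms T_C = 297.59 K and T_H = 332.04 K, so ΔT = 34.44 K.
COP_Carnot = T_H/ΔT = 332.04/34.44 = 9.640.
Resistance heating needs Ẇ_res = Q̇_H = 11200 W; the reversible heat pump needs only Ẇ_hp = Q̇_H/COP = 1162 W.
Saving = 11200 − 1162 = 10040 W.

10000 W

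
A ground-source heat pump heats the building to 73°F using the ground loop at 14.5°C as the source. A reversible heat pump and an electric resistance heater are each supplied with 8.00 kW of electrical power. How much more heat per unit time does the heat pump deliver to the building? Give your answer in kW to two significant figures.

In absolute terms T_C = 287.65 K and T_H = 295.93 K, so ΔT = 8.278 K.
COP_Carnot = T_H/ΔT = 295.93/8.278 = 35.75.
The heat pump delivers Q̇_H = COP × Ẇ = 286.0 kW; the resistance heater delivers Ẇ = 8.000 kW.
Extra = (COP − 1)·Ẇ = 278.0 kW.

280 kW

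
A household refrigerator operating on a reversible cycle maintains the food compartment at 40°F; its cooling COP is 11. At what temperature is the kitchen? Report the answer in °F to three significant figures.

COP_R = T_C/(T_H − T_C) gives T_H − T_C = T_C/COP.
With T_C = 277.59 K, T_H = 277.59 × (1 + 1/11) = 302.83 K.
Converting, 302.83 K = 85.42°F.

85.4 °F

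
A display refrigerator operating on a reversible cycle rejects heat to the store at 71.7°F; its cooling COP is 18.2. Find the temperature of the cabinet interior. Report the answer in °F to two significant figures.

44 °F

For a Carnot refrigerator COP_R = T_C/(T_H − T_C), so T_C = COP·T_H/(1 + COP).
With T_H = 295.21 K, T_C = 18.2 × 295.21/19.20 = 279.83 K.
Converting, 279.83 K = 44.02°F.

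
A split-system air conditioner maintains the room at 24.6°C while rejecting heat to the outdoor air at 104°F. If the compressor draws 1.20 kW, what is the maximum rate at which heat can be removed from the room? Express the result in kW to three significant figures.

23.2 kW

In absolute terms T_C = 297.75 K and T_H = 313.15 K, so ΔT = 15.40 K.
COP_Carnot = T_C/ΔT = 297.75/15.40 = 19.33.
Q̇_max = COP_Carnot × Ẇ = 19.33 × 1.200 kW = 23.20 kW.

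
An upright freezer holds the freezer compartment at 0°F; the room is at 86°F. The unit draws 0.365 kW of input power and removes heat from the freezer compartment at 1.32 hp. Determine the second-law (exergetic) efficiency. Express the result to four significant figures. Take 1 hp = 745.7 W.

Converting, Q̇_C = 1.320 hp = 0.9843 kW, so COP_actual = Q̇_C/Ẇ = 0.9843/0.3650 = 2.697.
In absolute terms T_C = 255.37 K and T_H = 303.15 K, so ΔT = 47.78 K.
COP_Carnot = T_C/ΔT = 255.37/47.78 = 5.345.
η_II = COP_actual/COP_Carnot = 2.697/5.345 = 0.5045.

0.5045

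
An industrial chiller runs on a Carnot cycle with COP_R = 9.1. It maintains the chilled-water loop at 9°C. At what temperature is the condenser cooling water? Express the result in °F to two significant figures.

100 °F

COP_R = T_C/(T_H − T_C) gives T_H − T_C = T_C/COP.
With T_C = 282.15 K, T_H = 282.15 × (1 + 1/9.1) = 313.16 K.
Converting, 313.16 K = 104.01°F.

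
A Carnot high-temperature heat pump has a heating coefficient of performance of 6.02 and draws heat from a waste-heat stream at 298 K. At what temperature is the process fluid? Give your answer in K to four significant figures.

357.4 K

COP_HP = T_H/(T_H − T_C) rearranges to T_H = COP·T_C/(COP − 1).
With T_C = 298.00 K, T_H = 6.02 × 298.00/5.020 = 357.36 K.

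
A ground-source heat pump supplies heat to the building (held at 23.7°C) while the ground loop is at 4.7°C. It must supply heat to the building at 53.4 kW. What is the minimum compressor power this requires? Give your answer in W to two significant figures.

3400 W

In absolute terms T_C = 277.85 K and T_H = 296.85 K, so ΔT = 19.00 K.
COP_Carnot = T_H/ΔT = 296.85/19.00 = 15.62.
Ẇ_min = Q̇/COP_Carnot = 53.40/15.62 = 3.418 kW = 3418 W.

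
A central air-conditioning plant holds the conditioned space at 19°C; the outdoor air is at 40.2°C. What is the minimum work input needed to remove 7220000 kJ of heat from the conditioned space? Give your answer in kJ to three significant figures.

524000 kJ

In absolute terms T_C = 292.15 K and T_H = 313.35 K, so ΔT = 21.20 K.
The reversible limit is COP_R = T_C/ΔT = 13.78, so W_min = Q_C/COP = Q_C·ΔT/T_C.
W_min = 7220000 × 21.20/292.15 = 523900 kJ.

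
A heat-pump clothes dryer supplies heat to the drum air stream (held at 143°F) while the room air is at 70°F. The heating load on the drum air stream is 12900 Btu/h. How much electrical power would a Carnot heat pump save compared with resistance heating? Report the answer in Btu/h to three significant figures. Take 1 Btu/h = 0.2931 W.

11300 Btu/h

In absolute terms T_C = 294.26 K and T_H = 334.82 K, so ΔT = 40.56 K.
COP_Carnot = T_H/ΔT = 334.82/40.56 = 8.256.
Resistance heating needs Ẇ_res = Q̇_H = 12900 Btu/h; the reversible heat pump needs only Ẇ_hp = Q̇_H/COP = 1563 Btu/h.
Saving = 12900 − 1563 = 11340 Btu/h.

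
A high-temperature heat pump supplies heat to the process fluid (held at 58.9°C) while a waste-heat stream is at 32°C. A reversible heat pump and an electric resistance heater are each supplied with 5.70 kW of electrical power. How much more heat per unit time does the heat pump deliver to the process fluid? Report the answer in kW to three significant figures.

In absolute terms T_C = 305.15 K and T_H = 332.05 K, so ΔT = 26.90 K.
COP_Carnot = T_H/ΔT = 332.05/26.90 = 12.34.
The heat pump delivers Q̇_H = COP × Ẇ = 70.36 kW; the resistance heater delivers Ẇ = 5.700 kW.
Extra = (COP − 1)·Ẇ = 64.66 kW.

64.7 kW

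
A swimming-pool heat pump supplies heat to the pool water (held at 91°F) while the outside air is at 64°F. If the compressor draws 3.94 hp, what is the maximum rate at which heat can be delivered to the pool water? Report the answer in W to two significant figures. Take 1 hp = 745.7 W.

In absolute terms T_C = 290.93 K and T_H = 305.93 K, so ΔT = 15.00 K.
COP_Carnot = T_H/ΔT = 305.93/15.00 = 20.40.
Q̇_max = COP_Carnot × Ẇ = 20.40 × 3.940 hp = 80.36 hp = 59920 W.

60000 W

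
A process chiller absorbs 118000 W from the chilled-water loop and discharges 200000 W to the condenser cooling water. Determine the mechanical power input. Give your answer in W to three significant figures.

82000 W

For a cyclic device the first law requires Q̇_H = Q̇_C + Ẇ.
Ẇ = Q̇_H − Q̇_C = 82000 W.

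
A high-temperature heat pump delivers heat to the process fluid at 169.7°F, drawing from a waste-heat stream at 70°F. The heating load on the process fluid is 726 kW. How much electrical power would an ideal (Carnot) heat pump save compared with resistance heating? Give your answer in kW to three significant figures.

611 kW

In absolute terms T_C = 294.26 K and T_H = 349.65 K, so ΔT = 55.39 K.
COP_Carnot = T_H/ΔT = 349.65/55.39 = 6.313.
Resistance heating needs Ẇ_res = Q̇_H = 726.0 kW; the reversible heat pump needs only Ẇ_hp = Q̇_H/COP = 115.0 kW.
Saving = 726.0 − 115.0 = 611.0 kW.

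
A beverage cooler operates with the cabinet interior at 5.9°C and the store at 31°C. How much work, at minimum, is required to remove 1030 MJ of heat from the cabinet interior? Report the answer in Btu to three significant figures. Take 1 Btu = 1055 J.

In absolute terms T_C = 279.05 K and T_H = 304.15 K, so ΔT = 25.10 K.
The reversible limit is COP_R = T_C/ΔT = 11.12, so W_min = Q_C/COP = Q_C·ΔT/T_C.
W_min = 1030 × 25.10/279.05 = 92.65 MJ = 87820 Btu.

87800 Btu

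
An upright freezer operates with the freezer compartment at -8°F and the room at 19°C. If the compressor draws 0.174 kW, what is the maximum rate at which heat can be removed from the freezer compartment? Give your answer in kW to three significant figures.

1.06 kW

In absolute terms T_C = 250.93 K and T_H = 292.15 K, so ΔT = 41.22 K.
COP_Carnot = T_C/ΔT = 250.93/41.22 = 6.087.
Q̇_max = COP_Carnot × Ẇ = 6.087 × 0.1740 kW = 1.059 kW.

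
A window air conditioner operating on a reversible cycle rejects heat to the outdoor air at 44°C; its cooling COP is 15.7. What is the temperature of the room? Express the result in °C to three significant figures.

For a Carnot refrigerator COP_R = T_C/(T_H − T_C), so T_C = COP·T_H/(1 + COP).
With T_H = 317.15 K, T_C = 15.7 × 317.15/16.70 = 298.16 K.
Converting, 298.16 K = 25.01°C.

25.0 °C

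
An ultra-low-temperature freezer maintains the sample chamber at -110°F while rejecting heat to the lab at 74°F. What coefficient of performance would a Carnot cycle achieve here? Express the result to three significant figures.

1.90

In absolute terms T_C = 194.26 K and T_H = 296.48 K, so ΔT = 102.2 K.
For a reversible cycle, COP_Carnot = T_C/ΔT = 194.26/102.2 = 1.900.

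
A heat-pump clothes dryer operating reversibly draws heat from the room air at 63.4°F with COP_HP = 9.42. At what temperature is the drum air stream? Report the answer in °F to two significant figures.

COP_HP = T_H/(T_H − T_C) rearranges to T_H = COP·T_C/(COP − 1).
With T_C = 290.59 K, T_H = 9.42 × 290.59/8.420 = 325.11 K.
Converting, 325.11 K = 125.52°F.

130 °F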